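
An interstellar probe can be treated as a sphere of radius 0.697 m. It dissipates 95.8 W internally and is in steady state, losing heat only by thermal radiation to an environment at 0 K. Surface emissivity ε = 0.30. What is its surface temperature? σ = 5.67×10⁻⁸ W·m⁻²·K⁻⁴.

Steady state: internal power = radiated power, P = εσA T⁴.
Radiating area A = 4πr² = 6.105 m².
T⁴ = P/(εσA) = 95.8/(0.30·5.67×10⁻⁸·6.105) = 9.225×10⁸ K⁴.
T = (9.225×10⁸)^(1/4).

T ≈ 174 K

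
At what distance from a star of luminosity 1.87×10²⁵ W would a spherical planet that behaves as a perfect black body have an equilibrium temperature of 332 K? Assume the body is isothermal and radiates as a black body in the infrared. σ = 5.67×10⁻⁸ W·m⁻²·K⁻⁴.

d ≈ 2.32×10¹⁰ m

For an isothermal black-emitting sphere, (1−a)S·πr² = σ·4πr²·T⁴ ⇒ S = 4σT⁴/(1−a).
S = 4·5.67×10⁻⁸·(332)⁴/1.00 = 2755 W/m².
Flux falls as S = L/(4πd²), so d = √(L/(4πS)) = √(1.87×10²⁵/(4π·2755)).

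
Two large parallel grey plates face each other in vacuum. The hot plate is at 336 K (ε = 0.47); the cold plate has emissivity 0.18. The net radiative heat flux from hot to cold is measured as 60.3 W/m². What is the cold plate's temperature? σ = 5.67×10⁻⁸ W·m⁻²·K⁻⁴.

q = σ(T₁⁴ − T₂⁴)/(1/ε₁ + 1/ε₂ − 1); denominator = 6.683.
T₂⁴ = T₁⁴ − q·(1/ε₁+1/ε₂−1)/σ = 1.275×10¹⁰ − 60.3·6.683/5.67×10⁻⁸
    = 5.638×10⁹ K⁴.

T₂ ≈ 274 K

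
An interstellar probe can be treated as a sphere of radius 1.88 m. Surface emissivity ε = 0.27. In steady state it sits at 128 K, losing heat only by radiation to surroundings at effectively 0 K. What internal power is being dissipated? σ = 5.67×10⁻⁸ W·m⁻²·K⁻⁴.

P ≈ 183 W

Steady state: P = εσA T⁴.
A = 4πr² = 44.41 m²; T⁴ = (128)⁴ = 2.684×10⁸ K⁴.
P = 0.27 × 5.67×10⁻⁸ × 44.41 × 2.684×10⁸.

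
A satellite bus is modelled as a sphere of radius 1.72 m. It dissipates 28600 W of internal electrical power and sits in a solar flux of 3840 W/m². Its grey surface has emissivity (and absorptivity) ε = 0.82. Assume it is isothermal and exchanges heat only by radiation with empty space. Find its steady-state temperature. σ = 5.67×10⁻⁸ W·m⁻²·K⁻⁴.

T ≈ 428 K

At steady state, absorbed solar power + internal power = radiated power.
Absorbed: α·S·A_cross = 0.82·3840·9.294 = 29270 W (cross-section πr²).
Total input = 29270 + 28600 = 57870 W.
Radiated: εσ·A_surf·T⁴ with A_surf = 4πr² = 37.18 m².
T⁴ = 57870/(0.82·5.67×10⁻⁸·37.18) = 3.348×10¹⁰ K⁴.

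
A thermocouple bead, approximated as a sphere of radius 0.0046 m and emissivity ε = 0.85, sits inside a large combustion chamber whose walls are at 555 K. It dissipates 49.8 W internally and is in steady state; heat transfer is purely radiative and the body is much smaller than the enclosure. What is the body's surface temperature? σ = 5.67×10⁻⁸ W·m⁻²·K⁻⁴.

For a small grey body in a large enclosure, net radiated power = εσA(T⁴ − T_w⁴).
Steady state: P = εσA(T⁴ − T_w⁴) with A = 4πr² = 2.659×10⁻⁴ m².
T⁴ = P/(εσA) + T_w⁴ = 49.8/(0.85·5.67×10⁻⁸·2.659×10⁻⁴) + (555)⁴
    = 3.886×10¹² + 9.488×10¹⁰ = 3.981×10¹² K⁴.

T ≈ 1410 K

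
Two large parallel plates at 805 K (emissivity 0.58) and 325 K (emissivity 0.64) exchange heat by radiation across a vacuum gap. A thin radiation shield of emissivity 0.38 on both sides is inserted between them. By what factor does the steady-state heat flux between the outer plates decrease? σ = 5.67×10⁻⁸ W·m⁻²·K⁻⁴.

Without shield: q₀ = σΔ(T⁴)/(1/ε₁+1/ε₂−1) with denominator 2.287.
With shield the two gaps are in series; the resistances add: (1/ε₁+1/ε_s−1)+(1/ε_s+1/ε₂−1) = 3.356+3.194 = 6.550.
Heat-flux ratio q₀/q = 6.550/2.287.

factor ≈ 2.86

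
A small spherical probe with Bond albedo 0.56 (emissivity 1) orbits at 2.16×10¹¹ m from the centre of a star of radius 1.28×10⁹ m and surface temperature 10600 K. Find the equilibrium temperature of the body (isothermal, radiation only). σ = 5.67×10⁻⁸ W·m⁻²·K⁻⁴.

The star's surface emits σT_*⁴; at distance d the flux is S = σT_*⁴(R_*/d)².
S = 5.67×10⁻⁸·(10600)⁴·(1.28×10⁹/2.16×10¹¹)² = 25140 W/m².
For an isothermal sphere T⁴ = (1−a)S/(4σ) = 4.877×10¹⁰ K⁴.

T ≈ 470 K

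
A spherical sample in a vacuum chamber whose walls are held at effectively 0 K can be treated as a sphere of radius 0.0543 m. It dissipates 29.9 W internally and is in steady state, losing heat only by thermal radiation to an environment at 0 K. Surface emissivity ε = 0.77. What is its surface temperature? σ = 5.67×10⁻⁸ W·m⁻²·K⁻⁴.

T ≈ 369 K

Steady state: internal power = radiated power, P = εσA T⁴.
Radiating area A = 4πr² = 0.03705 m².
T⁴ = P/(εσA) = 29.9/(0.77·5.67×10⁻⁸·0.03705) = 1.848×10¹⁰ K⁴.
T = (1.848×10¹⁰)^(1/4).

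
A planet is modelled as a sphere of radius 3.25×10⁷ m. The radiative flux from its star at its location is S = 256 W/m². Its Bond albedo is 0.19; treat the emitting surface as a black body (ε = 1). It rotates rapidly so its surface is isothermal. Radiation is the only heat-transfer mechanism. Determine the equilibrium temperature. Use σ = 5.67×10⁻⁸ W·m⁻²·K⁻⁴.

At equilibrium, absorbed power = emitted power.
Absorbing cross-section = πr² = 3.318×10¹⁵ m²; emitting surface = 4πr² = 1.327×10¹⁶ m² (ratio 4).
(1−a)S·A_cross = εσ·A_surf·T⁴  ⇒  T⁴ = (1−a)S/(4σ).
T⁴ = 0.810·256/(4·5.67×10⁻⁸) = 9.143×10⁸ K⁴.
T = (9.143×10⁸)^(1/4).

T ≈ 174 K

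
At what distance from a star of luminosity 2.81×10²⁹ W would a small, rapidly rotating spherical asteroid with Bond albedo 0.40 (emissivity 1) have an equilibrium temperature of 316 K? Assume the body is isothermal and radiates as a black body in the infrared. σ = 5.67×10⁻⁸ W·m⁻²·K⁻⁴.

d ≈ 2.44×10¹² m

For an isothermal black-emitting sphere, (1−a)S·πr² = σ·4πr²·T⁴ ⇒ S = 4σT⁴/(1−a).
S = 4·5.67×10⁻⁸·(316)⁴/0.600 = 3769 W/m².
Flux falls as S = L/(4πd²), so d = √(L/(4πS)) = √(2.81×10²⁹/(4π·3769)).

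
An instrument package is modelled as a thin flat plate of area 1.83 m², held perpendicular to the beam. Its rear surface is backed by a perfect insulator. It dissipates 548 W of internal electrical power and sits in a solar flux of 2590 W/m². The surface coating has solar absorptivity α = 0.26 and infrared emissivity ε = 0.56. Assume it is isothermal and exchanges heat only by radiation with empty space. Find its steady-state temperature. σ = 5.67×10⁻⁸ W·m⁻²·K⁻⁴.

At steady state, absorbed solar power + internal power = radiated power.
Absorbed: α·S·A_cross = 0.26·2590·1.830 = 1232 W (cross-section A).
Total input = 1232 + 548 = 1780 W.
Radiated: εσ·A_surf·T⁴ with A_surf = A = 1.830 m².
T⁴ = 1780/(0.56·5.67×10⁻⁸·1.830) = 3.064×10¹⁰ K⁴.

T ≈ 418 K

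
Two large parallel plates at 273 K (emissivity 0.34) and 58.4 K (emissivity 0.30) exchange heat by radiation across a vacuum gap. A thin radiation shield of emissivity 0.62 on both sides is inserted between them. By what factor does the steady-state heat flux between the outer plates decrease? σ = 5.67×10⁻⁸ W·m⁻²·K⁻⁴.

factor ≈ 1.42

Without shield: q₀ = σΔ(T⁴)/(1/ε₁+1/ε₂−1) with denominator 5.275.
With shield the two gaps are in series; the resistances add: (1/ε₁+1/ε_s−1)+(1/ε_s+1/ε₂−1) = 3.554+3.946 = 7.500.
Heat-flux ratio q₀/q = 7.500/5.275.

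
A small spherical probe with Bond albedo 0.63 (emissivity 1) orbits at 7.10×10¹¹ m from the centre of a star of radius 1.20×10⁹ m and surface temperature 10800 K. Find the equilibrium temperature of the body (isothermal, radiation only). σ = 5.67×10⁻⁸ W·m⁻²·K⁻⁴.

T ≈ 245 K

The star's surface emits σT_*⁴; at distance d the flux is S = σT_*⁴(R_*/d)².
S = 5.67×10⁻⁸·(10800)⁴·(1.20×10⁹/7.10×10¹¹)² = 2204 W/m².
For an isothermal sphere T⁴ = (1−a)S/(4σ) = 3.595×10⁹ K⁴.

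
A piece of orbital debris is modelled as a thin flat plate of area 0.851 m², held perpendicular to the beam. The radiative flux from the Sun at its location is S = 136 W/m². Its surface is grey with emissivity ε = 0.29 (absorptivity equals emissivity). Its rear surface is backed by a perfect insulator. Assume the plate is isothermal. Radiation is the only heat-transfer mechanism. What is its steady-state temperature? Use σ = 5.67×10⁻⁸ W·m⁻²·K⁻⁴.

At equilibrium, absorbed power = emitted power.
Absorbing cross-section = A = 0.8510 m²; emitting surface = A = 0.8510 m² (ratio 1).
εS·A_cross = εσ·A_surf·T⁴  ⇒  T⁴ = S/(1σ)   (ε cancels).
T⁴ = 136/(1·5.67×10⁻⁸) = 2.399×10⁹ K⁴.
T = (2.399×10⁹)^(1/4).

T ≈ 221 K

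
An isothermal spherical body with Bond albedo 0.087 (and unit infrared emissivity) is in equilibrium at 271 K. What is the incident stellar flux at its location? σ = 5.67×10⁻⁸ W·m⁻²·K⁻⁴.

(1−a)S·πr² = σ·4πr²·T⁴ ⇒ S = 4σT⁴/(1−a).
S = 4·5.67×10⁻⁸·5.394×10⁹/0.913.

S ≈ 1340 W/m²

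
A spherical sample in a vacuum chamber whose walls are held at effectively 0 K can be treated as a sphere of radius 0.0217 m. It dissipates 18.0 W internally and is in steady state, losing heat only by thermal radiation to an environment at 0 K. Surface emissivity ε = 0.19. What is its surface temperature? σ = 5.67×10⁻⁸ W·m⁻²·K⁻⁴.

T ≈ 729 K

Steady state: internal power = radiated power, P = εσA T⁴.
Radiating area A = 4πr² = 0.005917 m².
T⁴ = P/(εσA) = 18.0/(0.19·5.67×10⁻⁸·0.005917) = 2.824×10¹¹ K⁴.
T = (2.824×10¹¹)^(1/4).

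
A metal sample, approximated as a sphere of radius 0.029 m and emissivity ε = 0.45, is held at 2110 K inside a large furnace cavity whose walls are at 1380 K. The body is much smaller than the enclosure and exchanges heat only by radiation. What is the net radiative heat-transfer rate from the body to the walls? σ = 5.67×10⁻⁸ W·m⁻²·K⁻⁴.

For a small grey body in a large enclosure: P_net = εσA(T_body⁴ − T_wall⁴).
A = 4πr² = 0.01057 m²; T_body⁴ − T_wall⁴ = 1.982×10¹³ − 3.627×10¹² = 1.619×10¹³ K⁴.
|P_net| = 0.45·5.67×10⁻⁸·0.01057·1.619×10¹³.

P_net ≈ 4370 W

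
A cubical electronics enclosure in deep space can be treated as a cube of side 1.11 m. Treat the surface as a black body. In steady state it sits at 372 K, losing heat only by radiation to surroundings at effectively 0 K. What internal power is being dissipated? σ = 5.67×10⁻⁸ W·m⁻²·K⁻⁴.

Steady state: P = εσA T⁴.
A = 6L² = 7.393 m²; T⁴ = (372)⁴ = 1.915×10¹⁰ K⁴.
P = 1.0 × 5.67×10⁻⁸ × 7.393 × 1.915×10¹⁰.

P ≈ 8030 W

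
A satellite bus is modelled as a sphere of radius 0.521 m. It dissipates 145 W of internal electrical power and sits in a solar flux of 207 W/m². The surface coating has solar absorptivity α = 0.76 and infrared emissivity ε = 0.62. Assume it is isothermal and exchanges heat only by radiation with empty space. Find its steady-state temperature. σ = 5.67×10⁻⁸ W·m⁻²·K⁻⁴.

At steady state, absorbed solar power + internal power = radiated power.
Absorbed: α·S·A_cross = 0.76·207·0.8528 = 134.2 W (cross-section πr²).
Total input = 134.2 + 145 = 279.2 W.
Radiated: εσ·A_surf·T⁴ with A_surf = 4πr² = 3.411 m².
T⁴ = 279.2/(0.62·5.67×10⁻⁸·3.411) = 2.328×10⁹ K⁴.

T ≈ 220 K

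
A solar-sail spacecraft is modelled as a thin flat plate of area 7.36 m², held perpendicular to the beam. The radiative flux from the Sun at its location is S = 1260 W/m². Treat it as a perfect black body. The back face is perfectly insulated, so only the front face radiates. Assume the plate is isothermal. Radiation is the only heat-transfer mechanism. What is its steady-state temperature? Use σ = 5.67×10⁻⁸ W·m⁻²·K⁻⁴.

At equilibrium, absorbed power = emitted power.
Absorbing cross-section = A = 7.360 m²; emitting surface = A = 7.360 m² (ratio 1).
S·A_cross = εσ·A_surf·T⁴  ⇒  T⁴ = S/(1σ).
T⁴ = 1.00·1260/(1·5.67×10⁻⁸) = 2.222×10¹⁰ K⁴.
T = (2.222×10¹⁰)^(1/4).

T ≈ 386 K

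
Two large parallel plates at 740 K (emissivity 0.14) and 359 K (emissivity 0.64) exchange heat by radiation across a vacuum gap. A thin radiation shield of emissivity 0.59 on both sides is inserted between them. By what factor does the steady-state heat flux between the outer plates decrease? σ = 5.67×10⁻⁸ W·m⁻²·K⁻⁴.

factor ≈ 1.31

Without shield: q₀ = σΔ(T⁴)/(1/ε₁+1/ε₂−1) with denominator 7.705.
With shield the two gaps are in series; the resistances add: (1/ε₁+1/ε_s−1)+(1/ε_s+1/ε₂−1) = 7.838+2.257 = 10.10.
Heat-flux ratio q₀/q = 10.10/7.705.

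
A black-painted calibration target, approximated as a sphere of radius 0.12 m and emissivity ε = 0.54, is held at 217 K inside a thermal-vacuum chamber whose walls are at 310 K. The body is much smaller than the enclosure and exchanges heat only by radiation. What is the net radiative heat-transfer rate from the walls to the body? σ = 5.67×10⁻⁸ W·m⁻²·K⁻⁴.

P_net ≈ 38.9 W

For a small grey body in a large enclosure: P_net = εσA(T_body⁴ − T_wall⁴).
A = 4πr² = 0.1810 m²; T_body⁴ − T_wall⁴ = 2.217×10⁹ − 9.235×10⁹ = -7.018×10⁹ K⁴.
|P_net| = 0.54·5.67×10⁻⁸·0.1810·7.018×10⁹.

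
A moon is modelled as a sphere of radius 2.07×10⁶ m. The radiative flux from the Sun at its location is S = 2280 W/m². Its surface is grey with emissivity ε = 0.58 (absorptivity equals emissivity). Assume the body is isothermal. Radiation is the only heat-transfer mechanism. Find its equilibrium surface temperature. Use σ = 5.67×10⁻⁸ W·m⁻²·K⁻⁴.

At equilibrium, absorbed power = emitted power.
Absorbing cross-section = πr² = 1.346×10¹³ m²; emitting surface = 4πr² = 5.385×10¹³ m² (ratio 4).
εS·A_cross = εσ·A_surf·T⁴  ⇒  T⁴ = S/(4σ)   (ε cancels).
T⁴ = 2280/(4·5.67×10⁻⁸) = 1.005×10¹⁰ K⁴.
T = (1.005×10¹⁰)^(1/4).

T ≈ 317 K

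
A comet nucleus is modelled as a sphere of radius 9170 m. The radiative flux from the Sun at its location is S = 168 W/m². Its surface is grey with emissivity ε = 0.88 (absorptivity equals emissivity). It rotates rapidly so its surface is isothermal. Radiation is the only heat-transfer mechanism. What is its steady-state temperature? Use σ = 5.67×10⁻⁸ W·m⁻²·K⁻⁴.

At equilibrium, absorbed power = emitted power.
Absorbing cross-section = πr² = 2.642×10⁸ m²; emitting surface = 4πr² = 1.057×10⁹ m² (ratio 4).
εS·A_cross = εσ·A_surf·T⁴  ⇒  T⁴ = S/(4σ)   (ε cancels).
T⁴ = 168/(4·5.67×10⁻⁸) = 7.407×10⁸ K⁴.
T = (7.407×10⁸)^(1/4).

T ≈ 165 K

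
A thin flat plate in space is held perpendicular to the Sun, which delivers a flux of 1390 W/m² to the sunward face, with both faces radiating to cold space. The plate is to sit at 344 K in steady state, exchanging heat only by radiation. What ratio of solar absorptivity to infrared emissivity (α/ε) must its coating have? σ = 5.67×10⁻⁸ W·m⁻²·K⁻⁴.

α/ε ≈ 1.14

Balance: αS·A = εσ·2A·T⁴ ⇒ α/ε = 2σT⁴/S.
α/ε = 2·5.67×10⁻⁸·(344)⁴/1390 = 2·5.67×10⁻⁸·1.400×10¹⁰/1390.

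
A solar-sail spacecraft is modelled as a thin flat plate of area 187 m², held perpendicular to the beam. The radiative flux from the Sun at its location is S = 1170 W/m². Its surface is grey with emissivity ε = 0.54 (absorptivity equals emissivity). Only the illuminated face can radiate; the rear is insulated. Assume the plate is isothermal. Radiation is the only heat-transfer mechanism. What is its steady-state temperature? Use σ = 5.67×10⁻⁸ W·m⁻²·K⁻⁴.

At equilibrium, absorbed power = emitted power.
Absorbing cross-section = A = 187.0 m²; emitting surface = A = 187.0 m² (ratio 1).
εS·A_cross = εσ·A_surf·T⁴  ⇒  T⁴ = S/(1σ)   (ε cancels).
T⁴ = 1170/(1·5.67×10⁻⁸) = 2.063×10¹⁰ K⁴.
T = (2.063×10¹⁰)^(1/4).

T ≈ 379 K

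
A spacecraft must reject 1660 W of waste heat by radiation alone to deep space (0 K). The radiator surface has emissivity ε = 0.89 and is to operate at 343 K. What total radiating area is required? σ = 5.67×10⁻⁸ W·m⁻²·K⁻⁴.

P = εσA T⁴ ⇒ A = P/(εσT⁴).
T⁴ = 1.384×10¹⁰ K⁴.
A = 1660/(0.89 × 5.67×10⁻⁸ × 1.384×10¹⁰).

A ≈ 2.38 m²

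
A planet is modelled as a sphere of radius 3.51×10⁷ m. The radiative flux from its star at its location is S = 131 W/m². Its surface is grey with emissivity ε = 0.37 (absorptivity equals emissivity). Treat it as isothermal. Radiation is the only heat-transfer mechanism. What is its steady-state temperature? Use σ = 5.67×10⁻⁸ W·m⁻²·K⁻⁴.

At equilibrium, absorbed power = emitted power.
Absorbing cross-section = πr² = 3.870×10¹⁵ m²; emitting surface = 4πr² = 1.548×10¹⁶ m² (ratio 4).
εS·A_cross = εσ·A_surf·T⁴  ⇒  T⁴ = S/(4σ)   (ε cancels).
T⁴ = 131/(4·5.67×10⁻⁸) = 5.776×10⁸ K⁴.
T = (5.776×10⁸)^(1/4).

T ≈ 155 K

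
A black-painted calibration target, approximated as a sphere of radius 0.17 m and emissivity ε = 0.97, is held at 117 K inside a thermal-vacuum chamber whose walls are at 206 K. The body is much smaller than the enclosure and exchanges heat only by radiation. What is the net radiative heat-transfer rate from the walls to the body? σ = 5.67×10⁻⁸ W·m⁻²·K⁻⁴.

P_net ≈ 32.2 W

For a small grey body in a large enclosure: P_net = εσA(T_body⁴ − T_wall⁴).
A = 4πr² = 0.3632 m²; T_body⁴ − T_wall⁴ = 1.874×10⁸ − 1.801×10⁹ = -1.613×10⁹ K⁴.
|P_net| = 0.97·5.67×10⁻⁸·0.3632·1.613×10⁹.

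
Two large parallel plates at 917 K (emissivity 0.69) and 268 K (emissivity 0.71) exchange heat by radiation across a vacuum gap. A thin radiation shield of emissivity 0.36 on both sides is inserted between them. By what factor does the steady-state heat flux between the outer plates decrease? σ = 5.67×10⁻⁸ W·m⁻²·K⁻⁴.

Without shield: q₀ = σΔ(T⁴)/(1/ε₁+1/ε₂−1) with denominator 1.858.
With shield the two gaps are in series; the resistances add: (1/ε₁+1/ε_s−1)+(1/ε_s+1/ε₂−1) = 3.227+3.186 = 6.413.
Heat-flux ratio q₀/q = 6.413/1.858.

factor ≈ 3.45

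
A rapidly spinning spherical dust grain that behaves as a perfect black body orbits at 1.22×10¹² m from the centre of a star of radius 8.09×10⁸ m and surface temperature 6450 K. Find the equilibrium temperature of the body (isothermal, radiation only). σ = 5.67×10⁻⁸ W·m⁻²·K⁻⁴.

T ≈ 117 K

The star's surface emits σT_*⁴; at distance d the flux is S = σT_*⁴(R_*/d)².
S = 5.67×10⁻⁸·(6450)⁴·(8.09×10⁸/1.22×10¹²)² = 43.15 W/m².
For an isothermal sphere T⁴ = (1−a)S/(4σ) = 1.903×10⁸ K⁴.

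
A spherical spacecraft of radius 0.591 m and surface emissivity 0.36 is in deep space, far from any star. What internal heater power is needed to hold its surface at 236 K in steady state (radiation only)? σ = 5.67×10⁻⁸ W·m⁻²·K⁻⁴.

P = εσ·4πr²·T⁴.
4πr² = 4.389 m²; T⁴ = 3.102×10⁹ K⁴.
P = 0.36·5.67×10⁻⁸·4.389·3.102×10⁹.

P ≈ 278 W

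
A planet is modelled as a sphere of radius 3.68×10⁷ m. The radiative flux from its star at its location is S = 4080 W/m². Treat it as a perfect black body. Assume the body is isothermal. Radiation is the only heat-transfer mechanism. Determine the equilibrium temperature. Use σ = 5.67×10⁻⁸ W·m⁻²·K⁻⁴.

T ≈ 366 K

At equilibrium, absorbed power = emitted power.
Absorbing cross-section = πr² = 4.254×10¹⁵ m²; emitting surface = 4πr² = 1.702×10¹⁶ m² (ratio 4).
S·A_cross = εσ·A_surf·T⁴  ⇒  T⁴ = S/(4σ).
T⁴ = 1.00·4080/(4·5.67×10⁻⁸) = 1.799×10¹⁰ K⁴.
T = (1.799×10¹⁰)^(1/4).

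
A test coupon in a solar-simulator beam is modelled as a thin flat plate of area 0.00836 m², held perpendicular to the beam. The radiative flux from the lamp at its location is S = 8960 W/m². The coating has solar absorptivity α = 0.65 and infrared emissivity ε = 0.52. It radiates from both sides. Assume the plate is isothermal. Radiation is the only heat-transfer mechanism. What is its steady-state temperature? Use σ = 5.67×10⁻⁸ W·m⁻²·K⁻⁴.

T ≈ 561 K

At equilibrium, absorbed power = emitted power.
Absorbing cross-section = A = 0.008360 m²; emitting surface = 2A = 0.01672 m² (ratio 2).
αS·A_cross = εσ·A_surf·T⁴  ⇒  T⁴ = αS/(ε·2σ).
T⁴ = 0.650·8960/(0.52·2·5.67×10⁻⁸) = 9.877×10¹⁰ K⁴.
T = (9.877×10¹⁰)^(1/4).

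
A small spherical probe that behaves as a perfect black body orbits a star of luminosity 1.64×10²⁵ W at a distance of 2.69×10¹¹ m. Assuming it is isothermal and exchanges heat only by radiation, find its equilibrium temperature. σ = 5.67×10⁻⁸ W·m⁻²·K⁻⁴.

First find the stellar flux at distance d: S = L/(4πd²) = 1.64×10²⁵/(4π·(2.69×10¹¹)²) = 18.04 W/m².
For an isothermal sphere, absorbed (1−a)S·πr² = emitted σ·4πr²·T⁴, so T⁴ = (1−a)S/(4σ).
T⁴ = 1.00·18.04/(4·5.67×10⁻⁸) = 7.952×10⁷ K⁴.

T ≈ 94.4 K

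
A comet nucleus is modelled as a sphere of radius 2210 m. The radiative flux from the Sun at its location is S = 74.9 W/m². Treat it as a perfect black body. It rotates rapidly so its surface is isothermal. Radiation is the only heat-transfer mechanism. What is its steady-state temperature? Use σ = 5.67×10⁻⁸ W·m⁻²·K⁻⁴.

T ≈ 135 K

At equilibrium, absorbed power = emitted power.
Absorbing cross-section = πr² = 1.534×10⁷ m²; emitting surface = 4πr² = 6.138×10⁷ m² (ratio 4).
S·A_cross = εσ·A_surf·T⁴  ⇒  T⁴ = S/(4σ).
T⁴ = 1.00·74.9/(4·5.67×10⁻⁸) = 3.302×10⁸ K⁴.
T = (3.302×10⁸)^(1/4).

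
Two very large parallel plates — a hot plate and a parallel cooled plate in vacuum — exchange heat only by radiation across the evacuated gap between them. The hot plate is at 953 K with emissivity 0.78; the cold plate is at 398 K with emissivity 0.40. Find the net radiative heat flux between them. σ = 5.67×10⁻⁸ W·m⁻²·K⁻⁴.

For two infinite grey parallel plates, q = σ(T₁⁴ − T₂⁴)/(1/ε₁ + 1/ε₂ − 1).
T₁⁴ − T₂⁴ = 8.248×10¹¹ − 2.509×10¹⁰ = 7.998×10¹¹ K⁴.
1/ε₁ + 1/ε₂ − 1 = 1.282 + 2.500 − 1 = 2.782.
q = 5.67×10⁻⁸ × 7.998×10¹¹ / 2.782.

q ≈ 16300 W/m²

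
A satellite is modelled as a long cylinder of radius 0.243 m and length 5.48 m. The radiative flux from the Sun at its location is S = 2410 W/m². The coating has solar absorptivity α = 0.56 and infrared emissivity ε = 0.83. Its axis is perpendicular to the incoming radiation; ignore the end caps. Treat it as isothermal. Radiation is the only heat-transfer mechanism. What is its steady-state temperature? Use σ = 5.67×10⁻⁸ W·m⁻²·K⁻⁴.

T ≈ 309 K

At equilibrium, absorbed power = emitted power.
Absorbing cross-section = 2rL = 2.663 m²; emitting surface = 2πrL = 8.367 m² (ratio π).
αS·A_cross = εσ·A_surf·T⁴  ⇒  T⁴ = αS/(ε·πσ).
T⁴ = 0.560·2410/(0.83·π·5.67×10⁻⁸) = 9.128×10⁹ K⁴.
T = (9.128×10⁹)^(1/4).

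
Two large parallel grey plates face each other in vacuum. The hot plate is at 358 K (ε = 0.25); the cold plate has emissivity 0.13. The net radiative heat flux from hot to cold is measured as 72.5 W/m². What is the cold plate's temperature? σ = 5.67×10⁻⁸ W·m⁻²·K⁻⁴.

q = σ(T₁⁴ − T₂⁴)/(1/ε₁ + 1/ε₂ − 1); denominator = 10.69.
T₂⁴ = T₁⁴ − q·(1/ε₁+1/ε₂−1)/σ = 1.643×10¹⁰ − 72.5·10.69/5.67×10⁻⁸
    = 2.754×10⁹ K⁴.

T₂ ≈ 229 K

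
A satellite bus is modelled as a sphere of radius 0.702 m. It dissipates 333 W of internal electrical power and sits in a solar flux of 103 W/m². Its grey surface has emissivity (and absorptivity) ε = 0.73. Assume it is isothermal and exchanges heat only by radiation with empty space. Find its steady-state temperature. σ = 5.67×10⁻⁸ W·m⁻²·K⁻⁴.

At steady state, absorbed solar power + internal power = radiated power.
Absorbed: α·S·A_cross = 0.73·103·1.548 = 116.4 W (cross-section πr²).
Total input = 116.4 + 333 = 449.4 W.
Radiated: εσ·A_surf·T⁴ with A_surf = 4πr² = 6.193 m².
T⁴ = 449.4/(0.73·5.67×10⁻⁸·6.193) = 1.753×10⁹ K⁴.

T ≈ 205 K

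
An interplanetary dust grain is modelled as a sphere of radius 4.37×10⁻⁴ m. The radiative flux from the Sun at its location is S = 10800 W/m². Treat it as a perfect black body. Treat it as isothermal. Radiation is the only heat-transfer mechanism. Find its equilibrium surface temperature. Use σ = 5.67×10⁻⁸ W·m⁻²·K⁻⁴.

T ≈ 467 K

At equilibrium, absorbed power = emitted power.
Absorbing cross-section = πr² = 5.999×10⁻⁷ m²; emitting surface = 4πr² = 2.400×10⁻⁶ m² (ratio 4).
S·A_cross = εσ·A_surf·T⁴  ⇒  T⁴ = S/(4σ).
T⁴ = 1.00·10800/(4·5.67×10⁻⁸) = 4.762×10¹⁰ K⁴.
T = (4.762×10¹⁰)^(1/4).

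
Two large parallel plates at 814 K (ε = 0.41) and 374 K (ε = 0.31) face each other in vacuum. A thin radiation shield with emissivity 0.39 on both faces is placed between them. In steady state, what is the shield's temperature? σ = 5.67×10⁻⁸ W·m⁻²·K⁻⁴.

In steady state the net flux on the hot side equals that on the cold side.
σ(T₁⁴−T_s⁴)/D₁ = σ(T_s⁴−T₂⁴)/D₂, with D₁ = 1/ε₁+1/ε_s−1 = 4.003, D₂ = 1/ε_s+1/ε₂−1 = 4.790.
Solve for T_s⁴: T_s⁴ = (D₂·T₁⁴ + D₁·T₂⁴)/(D₁+D₂) = 2.481×10¹¹ K⁴.

T_s ≈ 706 K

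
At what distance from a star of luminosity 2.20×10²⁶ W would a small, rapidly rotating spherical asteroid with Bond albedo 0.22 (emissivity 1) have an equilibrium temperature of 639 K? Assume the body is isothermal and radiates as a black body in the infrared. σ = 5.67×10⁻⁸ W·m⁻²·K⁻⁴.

For an isothermal black-emitting sphere, (1−a)S·πr² = σ·4πr²·T⁴ ⇒ S = 4σT⁴/(1−a).
S = 4·5.67×10⁻⁸·(639)⁴/0.780 = 48480 W/m².
Flux falls as S = L/(4πd²), so d = √(L/(4πS)) = √(2.20×10²⁶/(4π·48480)).

d ≈ 1.90×10¹⁰ m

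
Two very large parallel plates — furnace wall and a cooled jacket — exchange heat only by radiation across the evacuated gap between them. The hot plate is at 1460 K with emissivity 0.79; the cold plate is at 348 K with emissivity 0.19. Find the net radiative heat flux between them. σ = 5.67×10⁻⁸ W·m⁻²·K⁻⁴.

q ≈ 46400 W/m²

For two infinite grey parallel plates, q = σ(T₁⁴ − T₂⁴)/(1/ε₁ + 1/ε₂ − 1).
T₁⁴ − T₂⁴ = 4.544×10¹² − 1.467×10¹⁰ = 4.529×10¹² K⁴.
1/ε₁ + 1/ε₂ − 1 = 1.266 + 5.263 − 1 = 5.529.
q = 5.67×10⁻⁸ × 4.529×10¹² / 5.529.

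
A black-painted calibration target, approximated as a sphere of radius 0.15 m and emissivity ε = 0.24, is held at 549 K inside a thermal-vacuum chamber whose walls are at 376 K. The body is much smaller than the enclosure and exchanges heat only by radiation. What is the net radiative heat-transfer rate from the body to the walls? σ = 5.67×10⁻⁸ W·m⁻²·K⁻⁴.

P_net ≈ 273 W

For a small grey body in a large enclosure: P_net = εσA(T_body⁴ − T_wall⁴).
A = 4πr² = 0.2827 m²; T_body⁴ − T_wall⁴ = 9.084×10¹⁰ − 1.999×10¹⁰ = 7.086×10¹⁰ K⁴.
|P_net| = 0.24·5.67×10⁻⁸·0.2827·7.086×10¹⁰.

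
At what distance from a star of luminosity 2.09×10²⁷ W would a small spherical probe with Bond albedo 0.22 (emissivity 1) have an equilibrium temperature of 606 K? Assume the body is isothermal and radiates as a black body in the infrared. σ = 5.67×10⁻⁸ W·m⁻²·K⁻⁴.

d ≈ 6.51×10¹⁰ m

For an isothermal black-emitting sphere, (1−a)S·πr² = σ·4πr²·T⁴ ⇒ S = 4σT⁴/(1−a).
S = 4·5.67×10⁻⁸·(606)⁴/0.780 = 39210 W/m².
Flux falls as S = L/(4πd²), so d = √(L/(4πS)) = √(2.09×10²⁷/(4π·39210)).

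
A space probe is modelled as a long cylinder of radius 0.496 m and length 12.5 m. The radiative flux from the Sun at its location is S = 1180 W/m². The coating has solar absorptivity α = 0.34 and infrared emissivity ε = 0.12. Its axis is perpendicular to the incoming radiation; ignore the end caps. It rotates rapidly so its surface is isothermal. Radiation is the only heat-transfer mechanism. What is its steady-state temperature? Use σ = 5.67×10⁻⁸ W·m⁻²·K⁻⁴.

At equilibrium, absorbed power = emitted power.
Absorbing cross-section = 2rL = 12.40 m²; emitting surface = 2πrL = 38.96 m² (ratio π).
αS·A_cross = εσ·A_surf·T⁴  ⇒  T⁴ = αS/(ε·πσ).
T⁴ = 0.340·1180/(0.12·π·5.67×10⁻⁸) = 1.877×10¹⁰ K⁴.
T = (1.877×10¹⁰)^(1/4).

T ≈ 370 K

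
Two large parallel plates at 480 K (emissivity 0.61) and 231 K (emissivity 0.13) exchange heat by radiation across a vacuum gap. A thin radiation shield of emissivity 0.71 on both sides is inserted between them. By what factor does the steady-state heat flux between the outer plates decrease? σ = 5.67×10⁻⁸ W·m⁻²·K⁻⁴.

Without shield: q₀ = σΔ(T⁴)/(1/ε₁+1/ε₂−1) with denominator 8.332.
With shield the two gaps are in series; the resistances add: (1/ε₁+1/ε_s−1)+(1/ε_s+1/ε₂−1) = 2.048+8.101 = 10.15.
Heat-flux ratio q₀/q = 10.15/8.332.

factor ≈ 1.22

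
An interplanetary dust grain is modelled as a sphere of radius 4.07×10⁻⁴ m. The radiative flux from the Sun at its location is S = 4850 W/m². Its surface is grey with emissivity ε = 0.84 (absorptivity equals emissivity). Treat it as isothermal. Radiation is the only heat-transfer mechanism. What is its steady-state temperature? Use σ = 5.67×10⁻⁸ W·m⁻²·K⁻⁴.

At equilibrium, absorbed power = emitted power.
Absorbing cross-section = πr² = 5.204×10⁻⁷ m²; emitting surface = 4πr² = 2.082×10⁻⁶ m² (ratio 4).
εS·A_cross = εσ·A_surf·T⁴  ⇒  T⁴ = S/(4σ)   (ε cancels).
T⁴ = 4850/(4·5.67×10⁻⁸) = 2.138×10¹⁰ K⁴.
T = (2.138×10¹⁰)^(1/4).

T ≈ 382 K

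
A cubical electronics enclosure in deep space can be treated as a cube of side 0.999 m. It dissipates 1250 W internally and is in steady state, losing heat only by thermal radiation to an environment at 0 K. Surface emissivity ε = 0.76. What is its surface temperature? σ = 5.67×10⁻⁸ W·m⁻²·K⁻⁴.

Steady state: internal power = radiated power, P = εσA T⁴.
Radiating area A = 6L² = 5.988 m².
T⁴ = P/(εσA) = 1250/(0.76·5.67×10⁻⁸·5.988) = 4.844×10⁹ K⁴.
T = (4.844×10⁹)^(1/4).

T ≈ 264 K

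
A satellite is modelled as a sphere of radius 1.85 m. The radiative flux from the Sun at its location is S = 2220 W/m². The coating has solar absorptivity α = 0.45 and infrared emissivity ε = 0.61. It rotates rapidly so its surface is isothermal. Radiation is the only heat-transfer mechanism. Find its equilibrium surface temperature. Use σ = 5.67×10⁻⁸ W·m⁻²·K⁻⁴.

T ≈ 292 K

At equilibrium, absorbed power = emitted power.
Absorbing cross-section = πr² = 10.75 m²; emitting surface = 4πr² = 43.01 m² (ratio 4).
αS·A_cross = εσ·A_surf·T⁴  ⇒  T⁴ = αS/(ε·4σ).
T⁴ = 0.450·2220/(0.61·4·5.67×10⁻⁸) = 7.221×10⁹ K⁴.
T = (7.221×10⁹)^(1/4).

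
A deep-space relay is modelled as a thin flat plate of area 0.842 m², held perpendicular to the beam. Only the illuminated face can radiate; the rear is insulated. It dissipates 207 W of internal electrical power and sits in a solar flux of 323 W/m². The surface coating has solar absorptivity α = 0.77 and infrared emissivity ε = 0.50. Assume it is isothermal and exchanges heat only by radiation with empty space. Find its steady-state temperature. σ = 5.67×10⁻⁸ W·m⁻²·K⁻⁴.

T ≈ 363 K

At steady state, absorbed solar power + internal power = radiated power.
Absorbed: α·S·A_cross = 0.77·323·0.8420 = 209.4 W (cross-section A).
Total input = 209.4 + 207 = 416.4 W.
Radiated: εσ·A_surf·T⁴ with A_surf = A = 0.8420 m².
T⁴ = 416.4/(0.50·5.67×10⁻⁸·0.8420) = 1.744×10¹⁰ K⁴.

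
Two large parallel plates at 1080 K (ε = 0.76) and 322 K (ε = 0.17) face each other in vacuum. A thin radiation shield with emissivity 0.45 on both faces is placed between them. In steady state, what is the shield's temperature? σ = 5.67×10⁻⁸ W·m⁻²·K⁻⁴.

T_s ≈ 1000 K

In steady state the net flux on the hot side equals that on the cold side.
σ(T₁⁴−T_s⁴)/D₁ = σ(T_s⁴−T₂⁴)/D₂, with D₁ = 1/ε₁+1/ε_s−1 = 2.538, D₂ = 1/ε_s+1/ε₂−1 = 7.105.
Solve for T_s⁴: T_s⁴ = (D₂·T₁⁴ + D₁·T₂⁴)/(D₁+D₂) = 1.005×10¹² K⁴.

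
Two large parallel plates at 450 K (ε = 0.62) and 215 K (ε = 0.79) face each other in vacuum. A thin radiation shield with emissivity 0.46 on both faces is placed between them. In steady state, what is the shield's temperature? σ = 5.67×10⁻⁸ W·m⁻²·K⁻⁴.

T_s ≈ 377 K

In steady state the net flux on the hot side equals that on the cold side.
σ(T₁⁴−T_s⁴)/D₁ = σ(T_s⁴−T₂⁴)/D₂, with D₁ = 1/ε₁+1/ε_s−1 = 2.787, D₂ = 1/ε_s+1/ε₂−1 = 2.440.
Solve for T_s⁴: T_s⁴ = (D₂·T₁⁴ + D₁·T₂⁴)/(D₁+D₂) = 2.028×10¹⁰ K⁴.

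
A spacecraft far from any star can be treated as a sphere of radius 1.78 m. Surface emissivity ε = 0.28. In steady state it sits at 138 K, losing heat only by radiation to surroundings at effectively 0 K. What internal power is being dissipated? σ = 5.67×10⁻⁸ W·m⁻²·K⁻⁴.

Steady state: P = εσA T⁴.
A = 4πr² = 39.82 m²; T⁴ = (138)⁴ = 3.627×10⁸ K⁴.
P = 0.28 × 5.67×10⁻⁸ × 39.82 × 3.627×10⁸.

P ≈ 229 W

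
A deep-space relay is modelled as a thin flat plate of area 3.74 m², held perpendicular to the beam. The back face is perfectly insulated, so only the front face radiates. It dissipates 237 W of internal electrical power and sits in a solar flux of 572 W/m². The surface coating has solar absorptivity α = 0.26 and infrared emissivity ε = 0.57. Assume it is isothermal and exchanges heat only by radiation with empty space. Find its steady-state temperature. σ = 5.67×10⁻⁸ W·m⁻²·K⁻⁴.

T ≈ 285 K

At steady state, absorbed solar power + internal power = radiated power.
Absorbed: α·S·A_cross = 0.26·572·3.740 = 556.2 W (cross-section A).
Total input = 556.2 + 237 = 793.2 W.
Radiated: εσ·A_surf·T⁴ with A_surf = A = 3.740 m².
T⁴ = 793.2/(0.57·5.67×10⁻⁸·3.740) = 6.562×10⁹ K⁴.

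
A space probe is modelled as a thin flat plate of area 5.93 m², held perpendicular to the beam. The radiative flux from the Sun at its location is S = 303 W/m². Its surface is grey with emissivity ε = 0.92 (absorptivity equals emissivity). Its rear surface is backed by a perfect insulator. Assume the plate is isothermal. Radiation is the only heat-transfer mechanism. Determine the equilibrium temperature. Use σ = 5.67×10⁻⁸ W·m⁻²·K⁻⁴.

T ≈ 270 K

At equilibrium, absorbed power = emitted power.
Absorbing cross-section = A = 5.930 m²; emitting surface = A = 5.930 m² (ratio 1).
εS·A_cross = εσ·A_surf·T⁴  ⇒  T⁴ = S/(1σ)   (ε cancels).
T⁴ = 303/(1·5.67×10⁻⁸) = 5.344×10⁹ K⁴.
T = (5.344×10⁹)^(1/4).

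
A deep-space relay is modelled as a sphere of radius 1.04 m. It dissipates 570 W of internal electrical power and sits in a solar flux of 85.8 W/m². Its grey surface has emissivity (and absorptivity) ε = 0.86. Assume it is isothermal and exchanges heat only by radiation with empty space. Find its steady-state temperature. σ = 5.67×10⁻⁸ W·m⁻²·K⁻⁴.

At steady state, absorbed solar power + internal power = radiated power.
Absorbed: α·S·A_cross = 0.86·85.8·3.398 = 250.7 W (cross-section πr²).
Total input = 250.7 + 570 = 820.7 W.
Radiated: εσ·A_surf·T⁴ with A_surf = 4πr² = 13.59 m².
T⁴ = 820.7/(0.86·5.67×10⁻⁸·13.59) = 1.238×10⁹ K⁴.

T ≈ 188 K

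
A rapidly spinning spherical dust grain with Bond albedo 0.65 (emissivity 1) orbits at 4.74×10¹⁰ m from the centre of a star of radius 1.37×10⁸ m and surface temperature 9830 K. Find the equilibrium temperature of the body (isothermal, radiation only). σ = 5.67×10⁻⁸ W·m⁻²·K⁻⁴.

T ≈ 287 K

The star's surface emits σT_*⁴; at distance d the flux is S = σT_*⁴(R_*/d)².
S = 5.67×10⁻⁸·(9830)⁴·(1.37×10⁸/4.74×10¹⁰)² = 4423 W/m².
For an isothermal sphere T⁴ = (1−a)S/(4σ) = 6.825×10⁹ K⁴.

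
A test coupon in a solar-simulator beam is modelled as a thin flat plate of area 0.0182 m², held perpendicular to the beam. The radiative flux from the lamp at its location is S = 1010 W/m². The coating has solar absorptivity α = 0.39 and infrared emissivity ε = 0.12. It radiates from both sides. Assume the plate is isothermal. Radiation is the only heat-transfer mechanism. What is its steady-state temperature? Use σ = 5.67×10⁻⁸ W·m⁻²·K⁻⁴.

T ≈ 412 K

At equilibrium, absorbed power = emitted power.
Absorbing cross-section = A = 0.01820 m²; emitting surface = 2A = 0.03640 m² (ratio 2).
αS·A_cross = εσ·A_surf·T⁴  ⇒  T⁴ = αS/(ε·2σ).
T⁴ = 0.390·1010/(0.12·2·5.67×10⁻⁸) = 2.895×10¹⁰ K⁴.
T = (2.895×10¹⁰)^(1/4).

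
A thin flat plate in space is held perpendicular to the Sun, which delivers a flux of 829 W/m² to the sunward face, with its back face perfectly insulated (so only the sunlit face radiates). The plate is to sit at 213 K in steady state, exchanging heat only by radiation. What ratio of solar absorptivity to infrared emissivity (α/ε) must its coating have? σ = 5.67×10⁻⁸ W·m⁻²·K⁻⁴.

Balance: αS·A = εσ·1A·T⁴ ⇒ α/ε = σT⁴/S.
α/ε = 5.67×10⁻⁸·(213)⁴/829 = 5.67×10⁻⁸·2.058×10⁹/829.

α/ε ≈ 0.141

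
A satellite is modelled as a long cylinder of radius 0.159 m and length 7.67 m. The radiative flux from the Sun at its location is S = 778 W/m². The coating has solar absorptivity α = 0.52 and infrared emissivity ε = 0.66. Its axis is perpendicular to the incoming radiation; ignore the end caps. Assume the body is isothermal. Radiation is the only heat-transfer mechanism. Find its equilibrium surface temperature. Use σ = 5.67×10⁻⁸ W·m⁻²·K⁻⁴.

At equilibrium, absorbed power = emitted power.
Absorbing cross-section = 2rL = 2.439 m²; emitting surface = 2πrL = 7.663 m² (ratio π).
αS·A_cross = εσ·A_surf·T⁴  ⇒  T⁴ = αS/(ε·πσ).
T⁴ = 0.520·778/(0.66·π·5.67×10⁻⁸) = 3.441×10⁹ K⁴.
T = (3.441×10⁹)^(1/4).

T ≈ 242 K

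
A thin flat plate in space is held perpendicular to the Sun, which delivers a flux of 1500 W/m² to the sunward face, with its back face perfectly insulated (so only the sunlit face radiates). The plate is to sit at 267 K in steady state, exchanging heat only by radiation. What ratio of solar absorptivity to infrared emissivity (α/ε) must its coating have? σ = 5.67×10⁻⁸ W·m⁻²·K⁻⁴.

α/ε ≈ 0.192

Balance: αS·A = εσ·1A·T⁴ ⇒ α/ε = σT⁴/S.
α/ε = 5.67×10⁻⁸·(267)⁴/1500 = 5.67×10⁻⁸·5.082×10⁹/1500.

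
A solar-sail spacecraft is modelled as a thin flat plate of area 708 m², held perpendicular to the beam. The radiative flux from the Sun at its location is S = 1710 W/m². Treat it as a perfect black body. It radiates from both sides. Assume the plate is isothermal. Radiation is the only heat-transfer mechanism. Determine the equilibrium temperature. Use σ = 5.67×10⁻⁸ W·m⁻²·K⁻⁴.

At equilibrium, absorbed power = emitted power.
Absorbing cross-section = A = 708.0 m²; emitting surface = 2A = 1416 m² (ratio 2).
S·A_cross = εσ·A_surf·T⁴  ⇒  T⁴ = S/(2σ).
T⁴ = 1.00·1710/(2·5.67×10⁻⁸) = 1.508×10¹⁰ K⁴.
T = (1.508×10¹⁰)^(1/4).

T ≈ 350 K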